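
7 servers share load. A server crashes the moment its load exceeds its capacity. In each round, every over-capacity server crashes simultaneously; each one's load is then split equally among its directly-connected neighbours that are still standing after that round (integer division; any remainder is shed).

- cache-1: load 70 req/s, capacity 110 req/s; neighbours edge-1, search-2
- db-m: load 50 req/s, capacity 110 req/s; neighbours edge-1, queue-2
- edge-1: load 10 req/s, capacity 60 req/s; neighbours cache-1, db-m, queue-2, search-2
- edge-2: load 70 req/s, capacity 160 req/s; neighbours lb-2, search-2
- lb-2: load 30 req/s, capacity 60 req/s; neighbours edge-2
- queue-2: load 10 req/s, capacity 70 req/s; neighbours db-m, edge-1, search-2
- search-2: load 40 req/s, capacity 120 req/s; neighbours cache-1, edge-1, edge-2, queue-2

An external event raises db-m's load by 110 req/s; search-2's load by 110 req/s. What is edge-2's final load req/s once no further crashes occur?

Round 1 — db-m at 160 > 110; search-2 at 150 > 120. db-m, search-2 crash.
  db-m sheds 160 req/s to edge-1, queue-2: 80 each.
    edge-1: 10+80 = 90 > 60
    queue-2: 10+80 = 90 > 70
  search-2 sheds 150 req/s to cache-1, edge-1, edge-2, queue-2: 37 each (2 lost).
    cache-1: 70+37 = 107 ≤ 110
    edge-1: 90+37 = 127 > 60
    edge-2: 70+37 = 107 ≤ 160
    queue-2: 90+37 = 127 > 70
Round 2 — edge-1, queue-2 crash.
  edge-1 sheds 127 req/s to cache-1: 127 each.
    cache-1: 107+127 = 234 > 110
  queue-2 sheds 127 req/s: no online neighbours, lost.
Round 3 — cache-1 crashes.
  cache-1 sheds 234 req/s: no online neighbours, lost.
No further crashes.

107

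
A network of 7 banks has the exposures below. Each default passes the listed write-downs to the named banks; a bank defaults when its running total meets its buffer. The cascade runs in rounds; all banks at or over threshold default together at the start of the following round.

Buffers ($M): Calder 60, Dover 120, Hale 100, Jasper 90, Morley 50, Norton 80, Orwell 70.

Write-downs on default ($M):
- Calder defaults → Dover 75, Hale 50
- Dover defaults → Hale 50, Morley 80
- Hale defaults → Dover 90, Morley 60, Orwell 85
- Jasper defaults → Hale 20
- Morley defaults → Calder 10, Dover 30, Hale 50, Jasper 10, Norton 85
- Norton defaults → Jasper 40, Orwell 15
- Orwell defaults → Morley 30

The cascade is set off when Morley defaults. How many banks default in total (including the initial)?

Round 1 — Morley defaults (initial).
  Calder: +10 → 10 < 60
  Dover: +30 → 30 < 120
  Hale: +50 → 50 < 100
  Jasper: +10 → 10 < 90
  Norton: +85 → 85 ≥ 80
Round 2 — Norton defaults.
  Jasper: +40 → 50 < 90
  Orwell: +15 → 15 < 70
No further defaults.

2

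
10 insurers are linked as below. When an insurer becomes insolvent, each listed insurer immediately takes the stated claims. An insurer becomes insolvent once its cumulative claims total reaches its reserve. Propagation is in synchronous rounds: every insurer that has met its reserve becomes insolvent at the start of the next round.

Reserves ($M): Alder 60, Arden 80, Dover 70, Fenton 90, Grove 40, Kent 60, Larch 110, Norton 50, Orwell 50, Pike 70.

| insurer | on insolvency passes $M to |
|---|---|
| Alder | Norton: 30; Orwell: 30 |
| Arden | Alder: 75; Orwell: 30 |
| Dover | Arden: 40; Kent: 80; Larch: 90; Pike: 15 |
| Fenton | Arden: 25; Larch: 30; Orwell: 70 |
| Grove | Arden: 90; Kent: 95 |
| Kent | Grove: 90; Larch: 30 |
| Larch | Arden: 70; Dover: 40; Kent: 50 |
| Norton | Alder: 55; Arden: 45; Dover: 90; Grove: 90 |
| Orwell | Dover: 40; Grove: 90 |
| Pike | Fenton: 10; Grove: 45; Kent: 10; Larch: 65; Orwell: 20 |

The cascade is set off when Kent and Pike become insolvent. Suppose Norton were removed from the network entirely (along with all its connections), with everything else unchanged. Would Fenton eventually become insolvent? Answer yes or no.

no

With Norton removed:
Round 1 — Kent, Pike become insolvent (initial).
  Fenton: +10 → 10 < 90
  Grove: +90+45 → 135 ≥ 40
  Larch: +30+65 → 95 < 110
  Orwell: +20 → 20 < 50
Round 2 — Grove becomes insolvent.
  Arden: +90 → 90 ≥ 80
Round 3 — Arden becomes insolvent.
  Alder: +75 → 75 ≥ 60
  Orwell: +30 → 50 ≥ 50
Round 4 — Alder, Orwell become insolvent.
  Dover: +40 → 40 < 70
No further insolvencies.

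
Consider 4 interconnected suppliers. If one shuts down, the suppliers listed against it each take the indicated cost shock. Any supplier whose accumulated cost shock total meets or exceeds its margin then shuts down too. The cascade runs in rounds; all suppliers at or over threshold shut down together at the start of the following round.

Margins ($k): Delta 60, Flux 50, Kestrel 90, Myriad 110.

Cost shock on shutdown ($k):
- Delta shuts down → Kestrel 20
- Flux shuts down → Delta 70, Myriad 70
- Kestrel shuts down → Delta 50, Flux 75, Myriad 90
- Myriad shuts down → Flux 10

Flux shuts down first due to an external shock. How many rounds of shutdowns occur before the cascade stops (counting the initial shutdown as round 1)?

2

Round 1 — Flux shuts down (initial).
  Delta: +70 → 70 ≥ 60
  Myriad: +70 → 70 < 110
Round 2 — Delta shuts down.
  Kestrel: +20 → 20 < 90
No further shutdowns.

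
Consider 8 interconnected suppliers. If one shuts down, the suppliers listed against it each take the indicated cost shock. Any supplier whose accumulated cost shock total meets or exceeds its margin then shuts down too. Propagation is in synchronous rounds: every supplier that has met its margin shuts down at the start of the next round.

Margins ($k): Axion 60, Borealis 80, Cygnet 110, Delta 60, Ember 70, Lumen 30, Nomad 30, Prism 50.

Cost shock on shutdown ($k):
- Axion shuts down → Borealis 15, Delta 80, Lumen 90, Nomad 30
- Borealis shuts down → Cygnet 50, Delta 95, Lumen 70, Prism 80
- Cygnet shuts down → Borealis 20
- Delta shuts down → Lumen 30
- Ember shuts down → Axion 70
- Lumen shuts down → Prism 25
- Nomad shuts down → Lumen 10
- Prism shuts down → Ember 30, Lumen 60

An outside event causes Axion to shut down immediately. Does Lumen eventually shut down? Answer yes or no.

yes

Round 1 — Axion shuts down (initial).
  Borealis: +15 → 15 < 80
  Delta: +80 → 80 ≥ 60
  Lumen: +90 → 90 ≥ 30
  Nomad: +30 → 30 ≥ 30
Round 2 — Delta, Lumen, Nomad shut down.
  Prism: +25 → 25 < 50
No further shutdowns.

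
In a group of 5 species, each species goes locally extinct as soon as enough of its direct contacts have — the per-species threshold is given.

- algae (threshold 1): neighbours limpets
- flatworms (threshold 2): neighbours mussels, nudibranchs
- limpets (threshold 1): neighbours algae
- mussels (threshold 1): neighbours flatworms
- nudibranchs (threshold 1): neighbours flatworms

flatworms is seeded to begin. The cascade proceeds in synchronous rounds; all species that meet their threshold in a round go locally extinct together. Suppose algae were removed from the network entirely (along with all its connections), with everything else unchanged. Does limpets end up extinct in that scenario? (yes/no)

no

With algae removed:
Round 1 — flatworms goes locally extinct (initial).
Round 2 — checking thresholds:
  mussels: 1 of 1 neighbours ≥ 1, goes locally extinct.
  nudibranchs: 1 of 1 neighbours ≥ 1, goes locally extinct.
Round 3 — no new extinctions; cascade stops.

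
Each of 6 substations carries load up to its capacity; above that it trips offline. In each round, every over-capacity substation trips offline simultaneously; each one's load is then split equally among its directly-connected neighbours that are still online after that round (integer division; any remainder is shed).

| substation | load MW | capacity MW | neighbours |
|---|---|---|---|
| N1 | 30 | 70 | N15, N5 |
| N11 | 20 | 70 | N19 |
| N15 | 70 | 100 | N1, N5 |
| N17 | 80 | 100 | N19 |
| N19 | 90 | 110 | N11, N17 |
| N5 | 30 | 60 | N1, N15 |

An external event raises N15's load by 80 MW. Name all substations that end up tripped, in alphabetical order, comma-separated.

Round 1 — N15 at 150 > 100. N15 trips offline.
  N15 sheds 150 MW to N1, N5: 75 each.
    N1: 30+75 = 105 > 70
    N5: 30+75 = 105 > 60
Round 2 — N1, N5 trip offline.
  N1 sheds 105 MW: no online neighbours, lost.
  N5 sheds 105 MW: no online neighbours, lost.
No further trips.

N1, N15, N5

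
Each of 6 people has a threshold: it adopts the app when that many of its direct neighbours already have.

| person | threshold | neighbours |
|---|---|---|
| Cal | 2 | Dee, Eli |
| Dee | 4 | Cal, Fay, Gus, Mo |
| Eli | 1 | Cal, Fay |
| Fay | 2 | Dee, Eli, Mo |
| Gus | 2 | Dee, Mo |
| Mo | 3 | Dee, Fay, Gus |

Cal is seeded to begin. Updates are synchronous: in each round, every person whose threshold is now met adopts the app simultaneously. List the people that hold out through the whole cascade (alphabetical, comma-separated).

Dee, Fay, Gus, Mo

Round 1 — Cal adopts the app (initial).
Round 2 — checking thresholds:
  Dee: 1 of 4 neighbours < 4, not yet.
  Eli: 1 of 2 neighbours ≥ 1, adopts the app.
Round 3 — no new adoptions; cascade stops.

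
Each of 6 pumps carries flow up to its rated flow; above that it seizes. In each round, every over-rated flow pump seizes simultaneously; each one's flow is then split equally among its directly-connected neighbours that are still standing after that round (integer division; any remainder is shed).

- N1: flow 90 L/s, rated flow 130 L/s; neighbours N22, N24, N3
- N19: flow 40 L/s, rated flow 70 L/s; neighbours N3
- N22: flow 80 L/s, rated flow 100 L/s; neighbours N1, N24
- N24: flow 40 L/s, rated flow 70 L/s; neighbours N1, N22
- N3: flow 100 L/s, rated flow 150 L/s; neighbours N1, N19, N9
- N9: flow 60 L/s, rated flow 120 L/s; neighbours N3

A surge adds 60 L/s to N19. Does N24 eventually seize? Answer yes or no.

Round 1 — N19 at 100 > 70. N19 seizes.
  N19 sheds 100 L/s to N3: 100 each.
    N3: 100+100 = 200 > 150
Round 2 — N3 seizes.
  N3 sheds 200 L/s to N1, N9: 100 each.
    N1: 90+100 = 190 > 130
    N9: 60+100 = 160 > 120
Round 3 — N1, N9 seize.
  N1 sheds 190 L/s to N22, N24: 95 each.
    N22: 80+95 = 175 > 100
    N24: 40+95 = 135 > 70
  N9 sheds 160 L/s: no online neighbours, lost.
Round 4 — N22, N24 seize.
  N22 sheds 175 L/s: no online neighbours, lost.
  N24 sheds 135 L/s: no online neighbours, lost.
No further seizures.

yes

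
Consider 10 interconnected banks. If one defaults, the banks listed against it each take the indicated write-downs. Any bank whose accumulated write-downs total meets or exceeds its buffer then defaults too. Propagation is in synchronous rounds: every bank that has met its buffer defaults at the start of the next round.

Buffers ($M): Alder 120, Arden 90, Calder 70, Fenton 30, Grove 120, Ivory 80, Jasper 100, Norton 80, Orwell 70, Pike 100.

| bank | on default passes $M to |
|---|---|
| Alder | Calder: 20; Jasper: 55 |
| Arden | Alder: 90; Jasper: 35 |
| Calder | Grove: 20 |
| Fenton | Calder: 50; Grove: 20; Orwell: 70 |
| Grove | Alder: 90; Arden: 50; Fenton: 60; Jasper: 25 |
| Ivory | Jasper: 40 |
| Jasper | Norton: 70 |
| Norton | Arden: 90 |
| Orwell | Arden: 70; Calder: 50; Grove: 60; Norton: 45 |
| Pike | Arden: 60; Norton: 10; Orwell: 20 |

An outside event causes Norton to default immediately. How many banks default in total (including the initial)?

Round 1 — Norton defaults (initial).
  Arden: +90 → 90 ≥ 90
Round 2 — Arden defaults.
  Alder: +90 → 90 < 120
  Jasper: +35 → 35 < 100
No further defaults.

2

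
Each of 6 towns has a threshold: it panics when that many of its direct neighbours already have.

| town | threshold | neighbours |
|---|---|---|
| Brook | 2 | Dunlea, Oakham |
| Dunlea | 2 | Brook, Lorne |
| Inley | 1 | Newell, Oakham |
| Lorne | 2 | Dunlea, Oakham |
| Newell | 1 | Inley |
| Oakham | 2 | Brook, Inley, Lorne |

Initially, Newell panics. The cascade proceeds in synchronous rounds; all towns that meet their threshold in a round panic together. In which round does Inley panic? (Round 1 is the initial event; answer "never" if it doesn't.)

Round 1 — Newell panics (initial).
Round 2 — checking thresholds:
  Inley: 1 of 2 neighbours ≥ 1, panics.
Round 3 — no new panics; cascade stops.

2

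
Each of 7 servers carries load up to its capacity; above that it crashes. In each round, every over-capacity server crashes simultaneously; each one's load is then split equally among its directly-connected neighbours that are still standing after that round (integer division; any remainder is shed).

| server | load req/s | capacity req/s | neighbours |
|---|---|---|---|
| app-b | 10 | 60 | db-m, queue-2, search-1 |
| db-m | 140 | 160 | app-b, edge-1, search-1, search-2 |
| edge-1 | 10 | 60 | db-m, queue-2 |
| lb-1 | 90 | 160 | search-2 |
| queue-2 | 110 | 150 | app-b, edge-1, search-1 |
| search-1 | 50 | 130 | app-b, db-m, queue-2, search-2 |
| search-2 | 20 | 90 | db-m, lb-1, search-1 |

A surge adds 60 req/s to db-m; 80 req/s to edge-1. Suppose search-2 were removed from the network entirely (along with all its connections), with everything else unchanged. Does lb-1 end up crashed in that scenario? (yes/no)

no

With search-2 removed:
Round 1 — db-m at 200 > 160; edge-1 at 90 > 60. db-m, edge-1 crash.
  db-m sheds 200 req/s to app-b, search-1: 100 each.
    app-b: 10+100 = 110 > 60
    search-1: 50+100 = 150 > 130
  edge-1 sheds 90 req/s to queue-2: 90 each.
    queue-2: 110+90 = 200 > 150
Round 2 — app-b, queue-2, search-1 crash.
  app-b sheds 110 req/s: no online neighbours, lost.
  queue-2 sheds 200 req/s: no online neighbours, lost.
  search-1 sheds 150 req/s: no online neighbours, lost.
No further crashes.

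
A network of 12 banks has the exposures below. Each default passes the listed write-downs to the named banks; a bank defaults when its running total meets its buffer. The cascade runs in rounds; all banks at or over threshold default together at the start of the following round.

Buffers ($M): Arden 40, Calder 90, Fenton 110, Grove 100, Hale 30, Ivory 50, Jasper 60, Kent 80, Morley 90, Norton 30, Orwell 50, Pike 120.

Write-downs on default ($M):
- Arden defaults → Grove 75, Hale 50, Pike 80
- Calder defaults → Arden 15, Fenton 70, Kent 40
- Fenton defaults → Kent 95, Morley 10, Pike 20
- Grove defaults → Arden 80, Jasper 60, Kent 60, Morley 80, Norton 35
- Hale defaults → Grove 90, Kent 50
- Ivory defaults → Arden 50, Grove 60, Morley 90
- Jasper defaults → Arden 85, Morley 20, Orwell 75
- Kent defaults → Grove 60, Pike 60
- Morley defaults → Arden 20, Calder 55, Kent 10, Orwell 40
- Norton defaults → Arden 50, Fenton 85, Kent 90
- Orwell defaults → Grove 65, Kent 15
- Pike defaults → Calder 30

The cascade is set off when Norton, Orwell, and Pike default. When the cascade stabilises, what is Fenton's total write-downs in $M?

85

Round 1 — Norton, Orwell, Pike default (initial).
  Arden: +50 → 50 ≥ 40
  Calder: +30 → 30 < 90
  Fenton: +85 → 85 < 110
  Grove: +65 → 65 < 100
  Kent: +90+15 → 105 ≥ 80
Round 2 — Arden, Kent default.
  Grove: +75+60 → 200 ≥ 100
  Hale: +50 → 50 ≥ 30
Round 3 — Grove, Hale default.
  Jasper: +60 → 60 ≥ 60
  Morley: +80 → 80 < 90
Round 4 — Jasper defaults.
  Morley: +20 → 100 ≥ 90
Round 5 — Morley defaults.
  Calder: +55 → 85 < 90
No further defaults.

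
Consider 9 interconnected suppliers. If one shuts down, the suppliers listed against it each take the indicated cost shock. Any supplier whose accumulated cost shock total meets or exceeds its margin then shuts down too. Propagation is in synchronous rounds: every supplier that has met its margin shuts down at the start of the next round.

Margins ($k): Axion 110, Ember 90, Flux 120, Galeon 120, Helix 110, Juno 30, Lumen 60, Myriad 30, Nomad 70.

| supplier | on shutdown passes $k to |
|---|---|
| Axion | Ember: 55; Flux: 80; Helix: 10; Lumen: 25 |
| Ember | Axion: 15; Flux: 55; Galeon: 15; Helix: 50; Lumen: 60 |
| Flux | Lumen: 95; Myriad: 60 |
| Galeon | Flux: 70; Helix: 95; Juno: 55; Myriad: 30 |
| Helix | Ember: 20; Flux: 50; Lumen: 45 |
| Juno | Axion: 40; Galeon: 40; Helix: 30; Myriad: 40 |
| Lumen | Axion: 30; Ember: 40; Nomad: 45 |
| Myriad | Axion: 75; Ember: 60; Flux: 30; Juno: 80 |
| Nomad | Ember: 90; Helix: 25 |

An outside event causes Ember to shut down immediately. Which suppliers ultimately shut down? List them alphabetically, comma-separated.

Round 1 — Ember shuts down (initial).
  Axion: +15 → 15 < 110
  Flux: +55 → 55 < 120
  Galeon: +15 → 15 < 120
  Helix: +50 → 50 < 110
  Lumen: +60 → 60 ≥ 60
Round 2 — Lumen shuts down.
  Axion: +30 → 45 < 110
  Nomad: +45 → 45 < 70
No further shutdowns.

Ember, Lumen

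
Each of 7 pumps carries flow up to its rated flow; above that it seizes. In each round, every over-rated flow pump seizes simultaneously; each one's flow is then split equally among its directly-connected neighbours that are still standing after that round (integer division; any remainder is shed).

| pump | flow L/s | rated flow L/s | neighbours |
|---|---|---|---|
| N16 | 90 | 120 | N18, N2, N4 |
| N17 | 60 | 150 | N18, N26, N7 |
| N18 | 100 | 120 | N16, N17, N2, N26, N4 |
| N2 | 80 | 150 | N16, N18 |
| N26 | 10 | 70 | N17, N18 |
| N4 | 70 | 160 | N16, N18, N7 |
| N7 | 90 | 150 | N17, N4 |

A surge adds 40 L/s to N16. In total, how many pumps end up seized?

3

Round 1 — N16 at 130 > 120. N16 seizes.
  N16 sheds 130 L/s to N18, N2, N4: 43 each (1 lost).
    N18: 100+43 = 143 > 120
    N2: 80+43 = 123 ≤ 150
    N4: 70+43 = 113 ≤ 160
Round 2 — N18 seizes.
  N18 sheds 143 L/s to N17, N2, N26, N4: 35 each (3 lost).
    N17: 60+35 = 95 ≤ 150
    N2: 123+35 = 158 > 150
    N26: 10+35 = 45 ≤ 70
    N4: 113+35 = 148 ≤ 160
Round 3 — N2 seizes.
  N2 sheds 158 L/s: no online neighbours, lost.
No further seizures.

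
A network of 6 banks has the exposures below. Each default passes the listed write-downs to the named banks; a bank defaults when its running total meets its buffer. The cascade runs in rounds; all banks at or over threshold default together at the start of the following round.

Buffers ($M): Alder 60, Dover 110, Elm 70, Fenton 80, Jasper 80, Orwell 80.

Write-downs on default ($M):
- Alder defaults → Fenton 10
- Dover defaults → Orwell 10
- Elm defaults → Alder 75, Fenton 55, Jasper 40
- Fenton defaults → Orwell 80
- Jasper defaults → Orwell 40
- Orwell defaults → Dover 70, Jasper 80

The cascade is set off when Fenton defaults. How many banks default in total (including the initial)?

Round 1 — Fenton defaults (initial).
  Orwell: +80 → 80 ≥ 80
Round 2 — Orwell defaults.
  Dover: +70 → 70 < 110
  Jasper: +80 → 80 ≥ 80
Round 3 — Jasper defaults.
No further defaults.

3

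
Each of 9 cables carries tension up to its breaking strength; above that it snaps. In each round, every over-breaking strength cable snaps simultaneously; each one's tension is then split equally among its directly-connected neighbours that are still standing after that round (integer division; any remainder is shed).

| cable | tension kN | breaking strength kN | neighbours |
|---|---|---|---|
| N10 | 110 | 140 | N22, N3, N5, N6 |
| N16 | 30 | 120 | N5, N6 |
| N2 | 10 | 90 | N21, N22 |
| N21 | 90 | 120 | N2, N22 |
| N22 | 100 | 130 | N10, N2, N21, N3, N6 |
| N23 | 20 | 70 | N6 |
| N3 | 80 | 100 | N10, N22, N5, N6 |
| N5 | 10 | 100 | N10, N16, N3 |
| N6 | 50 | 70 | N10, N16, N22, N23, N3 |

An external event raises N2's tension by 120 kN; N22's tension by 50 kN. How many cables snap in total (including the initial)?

8

Round 1 — N2 at 130 > 90; N22 at 150 > 130. N2, N22 snap.
  N2 sheds 130 kN to N21: 130 each.
    N21: 90+130 = 220 > 120
  N22 sheds 150 kN to N10, N21, N3, N6: 37 each (2 lost).
    N10: 110+37 = 147 > 140
    N21: 220+37 = 257 > 120
    N3: 80+37 = 117 > 100
    N6: 50+37 = 87 > 70
Round 2 — N10, N21, N3, N6 snap.
  N10 sheds 147 kN to N5: 147 each.
    N5: 10+147 = 157 > 100
  N21 sheds 257 kN: no online neighbours, lost.
  N3 sheds 117 kN to N5: 117 each.
    N5: 157+117 = 274 > 100
  N6 sheds 87 kN to N16, N23: 43 each (1 lost).
    N16: 30+43 = 73 ≤ 120
    N23: 20+43 = 63 ≤ 70
Round 3 — N5 snaps.
  N5 sheds 274 kN to N16: 274 each.
    N16: 73+274 = 347 > 120
Round 4 — N16 snaps.
  N16 sheds 347 kN: no online neighbours, lost.
No further breaks.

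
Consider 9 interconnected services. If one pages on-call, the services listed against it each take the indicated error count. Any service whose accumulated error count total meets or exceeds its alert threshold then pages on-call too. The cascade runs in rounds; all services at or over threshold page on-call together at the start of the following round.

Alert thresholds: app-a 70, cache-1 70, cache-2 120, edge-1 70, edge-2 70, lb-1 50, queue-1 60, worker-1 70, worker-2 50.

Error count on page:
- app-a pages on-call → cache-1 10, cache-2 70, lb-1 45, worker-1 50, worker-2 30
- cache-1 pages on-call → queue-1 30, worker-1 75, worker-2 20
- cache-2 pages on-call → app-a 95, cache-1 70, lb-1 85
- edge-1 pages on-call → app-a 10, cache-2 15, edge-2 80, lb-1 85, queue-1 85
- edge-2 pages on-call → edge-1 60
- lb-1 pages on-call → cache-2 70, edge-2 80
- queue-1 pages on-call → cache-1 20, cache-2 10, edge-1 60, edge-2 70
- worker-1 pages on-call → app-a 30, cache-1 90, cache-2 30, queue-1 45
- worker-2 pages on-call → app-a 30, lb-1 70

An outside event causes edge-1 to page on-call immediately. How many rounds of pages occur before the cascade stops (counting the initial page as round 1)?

2

Round 1 — edge-1 pages on-call (initial).
  app-a: +10 → 10 < 70
  cache-2: +15 → 15 < 120
  edge-2: +80 → 80 ≥ 70
  lb-1: +85 → 85 ≥ 50
  queue-1: +85 → 85 ≥ 60
Round 2 — edge-2, lb-1, queue-1 page on-call.
  cache-1: +20 → 20 < 70
  cache-2: +70+10 → 95 < 120
No further pages.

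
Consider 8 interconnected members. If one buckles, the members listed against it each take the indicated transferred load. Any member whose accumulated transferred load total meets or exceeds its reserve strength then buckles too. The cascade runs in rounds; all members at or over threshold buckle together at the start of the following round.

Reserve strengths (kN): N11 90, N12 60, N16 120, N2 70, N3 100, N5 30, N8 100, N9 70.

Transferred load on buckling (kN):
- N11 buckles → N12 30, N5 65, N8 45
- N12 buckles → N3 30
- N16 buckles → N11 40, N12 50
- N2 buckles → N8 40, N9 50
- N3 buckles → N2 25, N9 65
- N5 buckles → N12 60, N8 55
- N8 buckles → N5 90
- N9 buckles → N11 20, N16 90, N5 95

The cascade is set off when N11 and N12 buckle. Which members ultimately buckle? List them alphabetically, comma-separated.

N11, N12, N5, N8

Round 1 — N11, N12 buckle (initial).
  N3: +30 → 30 < 100
  N5: +65 → 65 ≥ 30
  N8: +45 → 45 < 100
Round 2 — N5 buckles.
  N8: +55 → 100 ≥ 100
Round 3 — N8 buckles.
No further bucklings.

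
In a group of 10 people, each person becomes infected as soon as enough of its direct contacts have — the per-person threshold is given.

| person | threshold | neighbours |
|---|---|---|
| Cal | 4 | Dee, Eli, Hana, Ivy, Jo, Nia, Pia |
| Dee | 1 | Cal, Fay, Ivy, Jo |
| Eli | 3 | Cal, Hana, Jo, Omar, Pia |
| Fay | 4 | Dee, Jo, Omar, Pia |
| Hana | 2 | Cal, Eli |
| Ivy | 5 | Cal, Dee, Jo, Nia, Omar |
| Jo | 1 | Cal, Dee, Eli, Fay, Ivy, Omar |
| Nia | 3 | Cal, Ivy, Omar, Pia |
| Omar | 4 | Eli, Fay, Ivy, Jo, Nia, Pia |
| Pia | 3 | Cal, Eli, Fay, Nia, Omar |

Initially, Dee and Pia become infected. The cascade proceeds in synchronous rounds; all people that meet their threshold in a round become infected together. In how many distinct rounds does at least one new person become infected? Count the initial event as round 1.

Round 1 — Dee, Pia become infected (initial).
Round 2 — checking thresholds:
  Cal: 2 of 7 neighbours < 4, below threshold.
  Eli: 1 of 5 neighbours < 3, below threshold.
  Fay: 2 of 4 neighbours < 4, below threshold.
  Ivy: 1 of 5 neighbours < 5, below threshold.
  Jo: 1 of 6 neighbours ≥ 1, becomes infected.
  Nia: 1 of 4 neighbours < 3, below threshold.
  Omar: 1 of 6 neighbours < 4, below threshold.
Round 3 — no new infections; cascade stops.

2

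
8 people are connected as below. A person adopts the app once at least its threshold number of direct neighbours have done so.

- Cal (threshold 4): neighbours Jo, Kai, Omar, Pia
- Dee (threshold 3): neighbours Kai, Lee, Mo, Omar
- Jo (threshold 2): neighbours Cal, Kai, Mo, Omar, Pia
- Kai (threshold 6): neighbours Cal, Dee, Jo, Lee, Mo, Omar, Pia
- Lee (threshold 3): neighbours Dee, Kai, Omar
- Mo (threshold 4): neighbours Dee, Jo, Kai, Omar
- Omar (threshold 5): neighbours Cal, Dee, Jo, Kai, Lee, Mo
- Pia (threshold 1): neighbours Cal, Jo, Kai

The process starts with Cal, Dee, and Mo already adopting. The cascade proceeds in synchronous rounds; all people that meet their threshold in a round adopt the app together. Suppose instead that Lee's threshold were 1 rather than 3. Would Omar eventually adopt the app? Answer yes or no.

yes

With Lee's threshold at 1:
Round 1 — Cal, Dee, Mo adopt the app (initial).
Round 2 — checking thresholds:
  Jo: 2 of 5 neighbours ≥ 2, adopts the app.
  Kai: 3 of 7 neighbours < 6, not yet.
  Lee: 1 of 3 neighbours ≥ 1, adopts the app.
  Omar: 3 of 6 neighbours < 5, not yet.
  Pia: 1 of 3 neighbours ≥ 1, adopts the app.
Round 3 — checking thresholds:
  Kai: 6 of 7 neighbours ≥ 6, adopts the app.
  Omar: 5 of 6 neighbours ≥ 5, adopts the app.
Round 4 — no new adoptions; cascade stops.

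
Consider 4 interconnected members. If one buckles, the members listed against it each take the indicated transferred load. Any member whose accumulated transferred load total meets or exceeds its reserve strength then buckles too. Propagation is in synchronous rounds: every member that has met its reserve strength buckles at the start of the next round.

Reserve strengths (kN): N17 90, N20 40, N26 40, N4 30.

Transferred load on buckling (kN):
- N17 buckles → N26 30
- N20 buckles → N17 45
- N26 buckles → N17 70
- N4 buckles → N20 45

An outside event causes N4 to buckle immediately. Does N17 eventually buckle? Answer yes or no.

Round 1 — N4 buckles (initial).
  N20: +45 → 45 ≥ 40
Round 2 — N20 buckles.
  N17: +45 → 45 < 90
No further bucklings.

no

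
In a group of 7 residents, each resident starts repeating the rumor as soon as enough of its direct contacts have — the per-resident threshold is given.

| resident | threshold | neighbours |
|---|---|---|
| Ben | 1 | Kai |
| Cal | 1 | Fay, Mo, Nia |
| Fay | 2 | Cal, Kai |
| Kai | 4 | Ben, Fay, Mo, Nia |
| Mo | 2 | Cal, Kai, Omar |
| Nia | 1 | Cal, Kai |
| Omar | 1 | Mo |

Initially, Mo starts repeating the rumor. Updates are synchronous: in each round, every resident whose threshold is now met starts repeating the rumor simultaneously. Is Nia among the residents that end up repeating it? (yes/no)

Round 1 — Mo starts repeating the rumor (initial).
Round 2 — checking thresholds:
  Cal: 1 of 3 neighbours ≥ 1, starts repeating the rumor.
  Kai: 1 of 4 neighbours < 4, holds.
  Omar: 1 of 1 neighbours ≥ 1, starts repeating the rumor.
Round 3 — checking thresholds:
  Fay: 1 of 2 neighbours < 2, holds.
  Kai: 1 of 4 neighbours < 4, holds.
  Nia: 1 of 2 neighbours ≥ 1, starts repeating the rumor.
Round 4 — no new spreads; cascade stops.

yes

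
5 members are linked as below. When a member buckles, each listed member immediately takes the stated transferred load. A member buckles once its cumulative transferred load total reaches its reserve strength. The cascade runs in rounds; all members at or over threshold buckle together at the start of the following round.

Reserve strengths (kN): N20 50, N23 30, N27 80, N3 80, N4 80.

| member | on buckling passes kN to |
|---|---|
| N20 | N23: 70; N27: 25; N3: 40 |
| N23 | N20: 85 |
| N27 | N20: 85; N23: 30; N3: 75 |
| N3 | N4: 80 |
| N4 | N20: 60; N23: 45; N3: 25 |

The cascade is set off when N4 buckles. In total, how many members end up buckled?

3

Round 1 — N4 buckles (initial).
  N20: +60 → 60 ≥ 50
  N23: +45 → 45 ≥ 30
  N3: +25 → 25 < 80
Round 2 — N20, N23 buckle.
  N27: +25 → 25 < 80
  N3: +40 → 65 < 80
No further bucklings.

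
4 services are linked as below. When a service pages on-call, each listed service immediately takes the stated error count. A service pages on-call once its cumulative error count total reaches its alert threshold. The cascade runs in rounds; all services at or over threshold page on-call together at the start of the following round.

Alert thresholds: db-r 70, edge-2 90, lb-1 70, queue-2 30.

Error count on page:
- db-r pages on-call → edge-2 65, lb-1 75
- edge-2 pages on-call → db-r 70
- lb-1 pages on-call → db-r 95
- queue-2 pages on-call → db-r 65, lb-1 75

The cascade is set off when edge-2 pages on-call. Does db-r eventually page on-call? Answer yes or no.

Round 1 — edge-2 pages on-call (initial).
  db-r: +70 → 70 ≥ 70
Round 2 — db-r pages on-call.
  lb-1: +75 → 75 ≥ 70
Round 3 — lb-1 pages on-call.
No further pages.

yes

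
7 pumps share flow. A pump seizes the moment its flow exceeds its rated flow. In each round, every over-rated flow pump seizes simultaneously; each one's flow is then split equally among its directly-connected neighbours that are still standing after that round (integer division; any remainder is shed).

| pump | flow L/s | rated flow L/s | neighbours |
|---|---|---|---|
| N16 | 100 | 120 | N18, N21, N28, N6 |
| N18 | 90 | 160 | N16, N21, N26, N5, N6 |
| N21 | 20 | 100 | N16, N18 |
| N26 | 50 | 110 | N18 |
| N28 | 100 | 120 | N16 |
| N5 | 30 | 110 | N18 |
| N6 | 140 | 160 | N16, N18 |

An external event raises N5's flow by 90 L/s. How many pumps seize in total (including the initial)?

Round 1 — N5 at 120 > 110. N5 seizes.
  N5 sheds 120 L/s to N18: 120 each.
    N18: 90+120 = 210 > 160
Round 2 — N18 seizes.
  N18 sheds 210 L/s to N16, N21, N26, N6: 52 each (2 lost).
    N16: 100+52 = 152 > 120
    N21: 20+52 = 72 ≤ 100
    N26: 50+52 = 102 ≤ 110
    N6: 140+52 = 192 > 160
Round 3 — N16, N6 seize.
  N16 sheds 152 L/s to N21, N28: 76 each.
    N21: 72+76 = 148 > 100
    N28: 100+76 = 176 > 120
  N6 sheds 192 L/s: no online neighbours, lost.
Round 4 — N21, N28 seize.
  N21 sheds 148 L/s: no online neighbours, lost.
  N28 sheds 176 L/s: no online neighbours, lost.
No further seizures.

6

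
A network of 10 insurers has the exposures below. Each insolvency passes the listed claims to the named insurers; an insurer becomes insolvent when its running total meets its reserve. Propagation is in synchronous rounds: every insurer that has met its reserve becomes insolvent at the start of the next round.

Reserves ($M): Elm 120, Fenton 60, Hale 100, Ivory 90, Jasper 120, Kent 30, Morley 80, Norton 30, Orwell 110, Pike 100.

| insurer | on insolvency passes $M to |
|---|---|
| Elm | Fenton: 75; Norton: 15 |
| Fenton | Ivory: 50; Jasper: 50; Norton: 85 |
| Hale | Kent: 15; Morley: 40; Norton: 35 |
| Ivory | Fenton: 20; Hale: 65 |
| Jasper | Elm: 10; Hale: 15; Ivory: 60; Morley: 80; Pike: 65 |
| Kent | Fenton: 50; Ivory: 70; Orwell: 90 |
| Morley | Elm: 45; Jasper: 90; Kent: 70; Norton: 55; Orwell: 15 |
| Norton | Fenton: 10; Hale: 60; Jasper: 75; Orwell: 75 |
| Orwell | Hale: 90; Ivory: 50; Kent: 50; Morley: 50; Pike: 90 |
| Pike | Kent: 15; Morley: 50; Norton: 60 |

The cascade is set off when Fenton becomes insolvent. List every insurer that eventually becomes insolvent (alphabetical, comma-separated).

Fenton, Hale, Ivory, Jasper, Kent, Morley, Norton, Orwell, Pike

Round 1 — Fenton becomes insolvent (initial).
  Ivory: +50 → 50 < 90
  Jasper: +50 → 50 < 120
  Norton: +85 → 85 ≥ 30
Round 2 — Norton becomes insolvent.
  Hale: +60 → 60 < 100
  Jasper: +75 → 125 ≥ 120
  Orwell: +75 → 75 < 110
Round 3 — Jasper becomes insolvent.
  Elm: +10 → 10 < 120
  Hale: +15 → 75 < 100
  Ivory: +60 → 110 ≥ 90
  Morley: +80 → 80 ≥ 80
  Pike: +65 → 65 < 100
Round 4 — Ivory, Morley become insolvent.
  Elm: +45 → 55 < 120
  Hale: +65 → 140 ≥ 100
  Kent: +70 → 70 ≥ 30
  Orwell: +15 → 90 < 110
Round 5 — Hale, Kent become insolvent.
  Orwell: +90 → 180 ≥ 110
Round 6 — Orwell becomes insolvent.
  Pike: +90 → 155 ≥ 100
Round 7 — Pike becomes insolvent.
No further insolvencies.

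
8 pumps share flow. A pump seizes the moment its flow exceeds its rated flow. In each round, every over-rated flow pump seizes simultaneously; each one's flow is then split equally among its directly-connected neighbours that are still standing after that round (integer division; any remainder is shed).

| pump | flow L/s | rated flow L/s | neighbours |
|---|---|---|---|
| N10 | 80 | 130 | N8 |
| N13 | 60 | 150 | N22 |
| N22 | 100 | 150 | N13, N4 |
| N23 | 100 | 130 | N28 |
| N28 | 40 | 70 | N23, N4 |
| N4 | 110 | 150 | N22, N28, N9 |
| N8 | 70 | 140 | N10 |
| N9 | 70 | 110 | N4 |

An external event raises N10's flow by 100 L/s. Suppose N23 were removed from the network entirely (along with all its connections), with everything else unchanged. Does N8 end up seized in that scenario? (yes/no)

yes

With N23 removed:
Round 1 — N10 at 180 > 130. N10 seizes.
  N10 sheds 180 L/s to N8: 180 each.
    N8: 70+180 = 250 > 140
Round 2 — N8 seizes.
  N8 sheds 250 L/s: no online neighbours, lost.
No further seizures.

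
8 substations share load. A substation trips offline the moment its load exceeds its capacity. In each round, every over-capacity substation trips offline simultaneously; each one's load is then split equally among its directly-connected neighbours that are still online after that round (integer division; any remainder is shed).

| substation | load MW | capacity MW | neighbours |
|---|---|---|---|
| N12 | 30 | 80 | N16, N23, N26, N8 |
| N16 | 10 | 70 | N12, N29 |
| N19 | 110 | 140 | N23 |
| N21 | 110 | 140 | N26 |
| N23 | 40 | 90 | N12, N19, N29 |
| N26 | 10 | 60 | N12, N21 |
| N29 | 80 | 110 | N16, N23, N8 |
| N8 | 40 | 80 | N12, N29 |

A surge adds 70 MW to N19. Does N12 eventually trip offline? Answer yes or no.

Round 1 — N19 at 180 > 140. N19 trips offline.
  N19 sheds 180 MW to N23: 180 each.
    N23: 40+180 = 220 > 90
Round 2 — N23 trips offline.
  N23 sheds 220 MW to N12, N29: 110 each.
    N12: 30+110 = 140 > 80
    N29: 80+110 = 190 > 110
Round 3 — N12, N29 trip offline.
  N12 sheds 140 MW to N16, N26, N8: 46 each (2 lost).
    N16: 10+46 = 56 ≤ 70
    N26: 10+46 = 56 ≤ 60
    N8: 40+46 = 86 > 80
  N29 sheds 190 MW to N16, N8: 95 each.
    N16: 56+95 = 151 > 70
    N8: 86+95 = 181 > 80
Round 4 — N16, N8 trip offline.
  N16 sheds 151 MW: no online neighbours, lost.
  N8 sheds 181 MW: no online neighbours, lost.
No further trips.

yes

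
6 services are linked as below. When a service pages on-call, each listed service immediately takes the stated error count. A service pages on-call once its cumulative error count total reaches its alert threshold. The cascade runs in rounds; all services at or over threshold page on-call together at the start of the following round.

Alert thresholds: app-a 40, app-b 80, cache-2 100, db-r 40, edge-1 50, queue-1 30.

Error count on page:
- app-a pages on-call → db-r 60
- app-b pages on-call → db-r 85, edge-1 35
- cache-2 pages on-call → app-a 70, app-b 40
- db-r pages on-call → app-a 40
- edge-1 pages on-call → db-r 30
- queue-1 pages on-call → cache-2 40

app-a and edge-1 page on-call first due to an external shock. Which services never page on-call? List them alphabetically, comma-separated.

app-b, cache-2, queue-1

Round 1 — app-a, edge-1 page on-call (initial).
  db-r: +60+30 → 90 ≥ 40
Round 2 — db-r pages on-call.
No further pages.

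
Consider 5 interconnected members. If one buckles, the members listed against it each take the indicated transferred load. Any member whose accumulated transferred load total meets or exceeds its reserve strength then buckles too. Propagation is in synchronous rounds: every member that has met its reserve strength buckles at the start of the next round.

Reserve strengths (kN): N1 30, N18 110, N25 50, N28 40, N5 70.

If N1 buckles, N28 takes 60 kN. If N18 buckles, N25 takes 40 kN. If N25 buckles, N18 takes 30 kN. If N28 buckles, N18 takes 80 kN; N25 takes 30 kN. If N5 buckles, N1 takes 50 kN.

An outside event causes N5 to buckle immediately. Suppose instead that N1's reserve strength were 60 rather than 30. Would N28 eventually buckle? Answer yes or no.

With N1's reserve strength at 60:
Round 1 — N5 buckles (initial).
  N1: +50 → 50 < 60
No further bucklings.

no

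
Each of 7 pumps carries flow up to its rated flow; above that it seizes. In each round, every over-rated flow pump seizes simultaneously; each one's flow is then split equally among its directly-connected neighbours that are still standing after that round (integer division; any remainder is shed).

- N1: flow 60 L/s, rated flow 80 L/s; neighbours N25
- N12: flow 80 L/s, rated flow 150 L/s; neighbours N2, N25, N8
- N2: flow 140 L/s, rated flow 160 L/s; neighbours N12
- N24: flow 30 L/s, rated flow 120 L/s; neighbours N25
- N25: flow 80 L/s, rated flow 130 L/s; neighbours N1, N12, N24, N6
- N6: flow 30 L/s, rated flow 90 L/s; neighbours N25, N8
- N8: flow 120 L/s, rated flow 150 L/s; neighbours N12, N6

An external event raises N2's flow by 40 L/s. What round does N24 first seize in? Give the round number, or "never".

Round 1 — N2 at 180 > 160. N2 seizes.
  N2 sheds 180 L/s to N12: 180 each.
    N12: 80+180 = 260 > 150
Round 2 — N12 seizes.
  N12 sheds 260 L/s to N25, N8: 130 each.
    N25: 80+130 = 210 > 130
    N8: 120+130 = 250 > 150
Round 3 — N25, N8 seize.
  N25 sheds 210 L/s to N1, N24, N6: 70 each.
    N1: 60+70 = 130 > 80
    N24: 30+70 = 100 ≤ 120
    N6: 30+70 = 100 > 90
  N8 sheds 250 L/s to N6: 250 each.
    N6: 100+250 = 350 > 90
Round 4 — N1, N6 seize.
  N1 sheds 130 L/s: no online neighbours, lost.
  N6 sheds 350 L/s: no online neighbours, lost.
No further seizures.

never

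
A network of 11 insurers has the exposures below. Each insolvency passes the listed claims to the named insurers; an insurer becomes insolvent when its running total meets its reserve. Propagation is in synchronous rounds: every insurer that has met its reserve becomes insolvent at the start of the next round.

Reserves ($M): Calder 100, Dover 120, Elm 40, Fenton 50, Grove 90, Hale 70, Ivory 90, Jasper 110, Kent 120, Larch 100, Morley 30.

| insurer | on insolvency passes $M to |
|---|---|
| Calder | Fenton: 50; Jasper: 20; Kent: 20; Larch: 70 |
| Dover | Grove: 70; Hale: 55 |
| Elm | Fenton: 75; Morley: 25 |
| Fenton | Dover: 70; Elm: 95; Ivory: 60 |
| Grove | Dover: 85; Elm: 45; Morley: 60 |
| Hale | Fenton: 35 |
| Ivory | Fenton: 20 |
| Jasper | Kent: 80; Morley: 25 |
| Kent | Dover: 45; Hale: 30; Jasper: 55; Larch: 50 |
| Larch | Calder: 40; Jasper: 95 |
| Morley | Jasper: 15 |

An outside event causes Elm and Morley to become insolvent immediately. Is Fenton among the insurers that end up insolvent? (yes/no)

yes

Round 1 — Elm, Morley become insolvent (initial).
  Fenton: +75 → 75 ≥ 50
  Jasper: +15 → 15 < 110
Round 2 — Fenton becomes insolvent.
  Dover: +70 → 70 < 120
  Ivory: +60 → 60 < 90
No further insolvencies.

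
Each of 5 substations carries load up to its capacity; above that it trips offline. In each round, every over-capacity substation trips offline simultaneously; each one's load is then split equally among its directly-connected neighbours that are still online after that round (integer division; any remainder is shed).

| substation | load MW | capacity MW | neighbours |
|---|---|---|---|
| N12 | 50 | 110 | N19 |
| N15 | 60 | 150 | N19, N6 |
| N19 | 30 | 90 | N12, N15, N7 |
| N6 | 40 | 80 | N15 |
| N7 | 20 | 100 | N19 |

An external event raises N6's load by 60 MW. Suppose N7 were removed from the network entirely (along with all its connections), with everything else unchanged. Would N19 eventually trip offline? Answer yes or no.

yes

With N7 removed:
Round 1 — N6 at 100 > 80. N6 trips offline.
  N6 sheds 100 MW to N15: 100 each.
    N15: 60+100 = 160 > 150
Round 2 — N15 trips offline.
  N15 sheds 160 MW to N19: 160 each.
    N19: 30+160 = 190 > 90
Round 3 — N19 trips offline.
  N19 sheds 190 MW to N12: 190 each.
    N12: 50+190 = 240 > 110
Round 4 — N12 trips offline.
  N12 sheds 240 MW: no online neighbours, lost.
No further trips.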